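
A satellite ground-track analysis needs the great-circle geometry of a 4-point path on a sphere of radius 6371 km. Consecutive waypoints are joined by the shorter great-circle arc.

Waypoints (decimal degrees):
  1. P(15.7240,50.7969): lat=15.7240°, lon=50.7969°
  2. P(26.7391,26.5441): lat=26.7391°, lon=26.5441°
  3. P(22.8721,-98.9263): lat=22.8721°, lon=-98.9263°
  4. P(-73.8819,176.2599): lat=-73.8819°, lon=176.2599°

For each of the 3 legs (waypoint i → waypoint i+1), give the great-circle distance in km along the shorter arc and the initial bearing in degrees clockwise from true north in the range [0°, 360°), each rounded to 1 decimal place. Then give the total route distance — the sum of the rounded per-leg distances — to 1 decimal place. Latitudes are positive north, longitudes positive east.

Leg 1: dist=2788.9 km, bearing=300.1°
Leg 2: dist=11966.2 km, bearing=308.1°
Leg 3: dist=12287.5 km, bearing=197.2°
Total: 27042.6 km

Leg 1: φ1=0.2744356, φ2=0.4666853, Δφ=0.1922498, Δλ=-0.4232912 rad; a=sin²(Δφ/2)+cosφ1·cosφ2·sin²(Δλ/2)=0.0471468365; c=2·atan2(√a, √(1-a))=0.437753324; dist=6371·c=2788.926 ≈ 2788.9 km; running total=2788.9 km
Leg 1 bearing: y=sinΔλ·cosφ2=-0.36683824, x=cosφ1·sinφ2-sinφ1·cosφ2·cosΔλ=0.21242823; θ=atan2(y, x)=-59.9258° <0 so +360° → 300.0742° ≈ 300.1°
Leg 2: φ1=0.4666853, φ2=0.3991935, Δφ=-0.0674919, Δλ=-2.1898716 rad; a=sin²(Δφ/2)+cosφ1·cosφ2·sin²(Δλ/2)=0.6513037515; c=2·atan2(√a, √(1-a))=1.878223566; dist=6371·c=11966.162 ≈ 11966.2 km; running total=14755.1 km
Leg 2 bearing: y=sinΔλ·cosφ2=-0.75038182, x=cosφ1·sinφ2-sinφ1·cosφ2·cosΔλ=0.58766983; θ=atan2(y, x)=-51.9333° <0 so +360° → 308.0667° ≈ 308.1°
Leg 3: φ1=0.3991935, φ2=-1.2894824, Δφ=-1.6886759, Δλ=4.8029052 rad; a=sin²(Δφ/2)+cosφ1·cosφ2·sin²(Δλ/2)=0.6751377533; c=2·atan2(√a, √(1-a))=1.928661556; dist=6371·c=12287.503 ≈ 12287.5 km; running total=27042.6 km
Leg 3 bearing: y=sinΔλ·cosφ2=-0.27648164, x=cosφ1·sinφ2-sinφ1·cosφ2·cosΔλ=-0.89491059; θ=atan2(y, x)=-162.8315° <0 so +360° → 197.1685° ≈ 197.2°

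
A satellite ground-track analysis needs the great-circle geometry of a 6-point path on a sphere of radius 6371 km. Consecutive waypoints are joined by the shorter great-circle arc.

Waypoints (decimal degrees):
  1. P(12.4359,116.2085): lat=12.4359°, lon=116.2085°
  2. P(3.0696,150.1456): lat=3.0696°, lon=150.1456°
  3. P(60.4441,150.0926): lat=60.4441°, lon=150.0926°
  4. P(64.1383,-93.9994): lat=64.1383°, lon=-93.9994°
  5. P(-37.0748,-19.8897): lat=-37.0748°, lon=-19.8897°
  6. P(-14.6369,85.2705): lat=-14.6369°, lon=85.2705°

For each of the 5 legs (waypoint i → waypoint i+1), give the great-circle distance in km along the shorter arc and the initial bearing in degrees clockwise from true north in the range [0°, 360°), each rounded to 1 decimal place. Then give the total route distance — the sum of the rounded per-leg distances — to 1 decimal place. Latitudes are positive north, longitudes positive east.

Leg 1: dist=3876.2 km, bearing=102.7°
Leg 2: dist=6379.8 km, bearing=0.0°
Leg 3: dist=5167.1 km, bearing=32.8°
Leg 4: dist=12961.3 km, bearing=120.9°
Leg 5: dist=10323.3 km, bearing=110.8°
Total: 38707.7 km

Leg 1: φ1=0.2170474, φ2=0.0535746, Δφ=-0.1634728, Δλ=0.5923141 rad; a=sin²(Δφ/2)+cosφ1·cosφ2·sin²(Δλ/2)=0.0897227485; c=2·atan2(√a, √(1-a))=0.608415840; dist=6371·c=3876.217 ≈ 3876.2 km; running total=3876.2 km
Leg 1 bearing: y=sinΔλ·cosφ2=0.55748143, x=cosφ1·sinφ2-sinφ1·cosφ2·cosΔλ=-0.12611409; θ=atan2(y, x)=102.7470° ≈ 102.7°
Leg 2: φ1=0.0535746, φ2=1.0549486, Δφ=1.0013739, Δλ=-0.0009250 rad; a=sin²(Δφ/2)+cosφ1·cosφ2·sin²(Δλ/2)=0.2304272691; c=2·atan2(√a, √(1-a))=1.001374182; dist=6371·c=6379.755 ≈ 6379.8 km; running total=10256.0 km
Leg 2 bearing: y=sinΔλ·cosφ2=-0.00045629, x=cosφ1·sinφ2-sinφ1·cosφ2·cosΔλ=0.84221254; θ=atan2(y, x)=-0.0310° <0 so +360° → 359.9690° (rounds to 360.0° ≡ 0.0°) ≈ 0.0°
Leg 3: φ1=1.0549486, φ2=1.1194245, Δφ=0.0644760, Δλ=-4.2602091 rad; a=sin²(Δφ/2)+cosφ1·cosφ2·sin²(Δλ/2)=0.1556276263; c=2·atan2(√a, √(1-a))=0.811040075; dist=6371·c=5167.136 ≈ 5167.1 km; running total=15423.1 km
Leg 3 bearing: y=sinΔλ·cosφ2=0.39236083, x=cosφ1·sinφ2-sinφ1·cosφ2·cosΔλ=0.60965864; θ=atan2(y, x)=32.7643° ≈ 32.8°
Leg 4: φ1=1.1194245, φ2=-0.6470773, Δφ=-1.7665018, Δλ=1.2934583 rad; a=sin²(Δφ/2)+cosφ1·cosφ2·sin²(Δλ/2)=0.7235967662; c=2·atan2(√a, √(1-a))=2.034421505; dist=6371·c=12961.299 ≈ 12961.3 km; running total=28384.4 km
Leg 4 bearing: y=sinΔλ·cosφ2=0.76736149, x=cosφ1·sinφ2-sinφ1·cosφ2·cosΔλ=-0.45953704; θ=atan2(y, x)=120.9154° ≈ 120.9°
Leg 5: φ1=-0.6470773, φ2=-0.2554621, Δφ=0.3916152, Δλ=1.8353917 rad; a=sin²(Δφ/2)+cosφ1·cosφ2·sin²(Δλ/2)=0.5247717792; c=2·atan2(√a, √(1-a))=1.620360176; dist=6371·c=10323.315 ≈ 10323.3 km; running total=38707.7 km
Leg 5 bearing: y=sinΔλ·cosφ2=0.93387445, x=cosφ1·sinφ2-sinφ1·cosφ2·cosΔλ=-0.35415244; θ=atan2(y, x)=110.7682° ≈ 110.8°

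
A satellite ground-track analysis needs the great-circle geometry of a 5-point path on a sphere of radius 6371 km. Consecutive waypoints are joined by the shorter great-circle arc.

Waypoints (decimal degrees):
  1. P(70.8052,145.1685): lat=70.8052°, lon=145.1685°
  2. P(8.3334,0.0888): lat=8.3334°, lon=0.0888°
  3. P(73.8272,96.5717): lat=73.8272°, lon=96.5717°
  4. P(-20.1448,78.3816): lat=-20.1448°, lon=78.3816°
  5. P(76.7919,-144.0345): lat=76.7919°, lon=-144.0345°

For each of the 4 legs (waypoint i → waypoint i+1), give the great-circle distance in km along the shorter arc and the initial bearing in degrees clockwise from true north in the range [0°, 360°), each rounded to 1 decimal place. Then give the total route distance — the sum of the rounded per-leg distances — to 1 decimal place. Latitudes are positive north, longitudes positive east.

Leg 1: φ1=1.2357839, φ2=0.1454453, Δφ=-1.0903386, Δλ=-2.5321184 rad; a=sin²(Δφ/2)+cosφ1·cosφ2·sin²(Δλ/2)=0.5649307972; c=2·atan2(√a, √(1-a))=1.701025718; dist=6371·c=10837.235 ≈ 10837.2 km; running total=10837.2 km
Leg 1 bearing: y=sinΔλ·cosφ2=-0.56639233, x=cosφ1·sinφ2-sinφ1·cosφ2·cosΔλ=0.81384009; θ=atan2(y, x)=-34.8360° <0 so +360° → 325.1640° ≈ 325.2°
Leg 2: φ1=0.1454453, φ2=1.2885277, Δφ=1.1430824, Δλ=1.6839443 rad; a=sin²(Δφ/2)+cosφ1·cosφ2·sin²(Δλ/2)=0.4459594992; c=2·atan2(√a, √(1-a))=1.462503786; dist=6371·c=9317.612 ≈ 9317.6 km; running total=20154.8 km
Leg 2 bearing: y=sinΔλ·cosφ2=0.27675413, x=cosφ1·sinφ2-sinφ1·cosφ2·cosΔλ=0.95484326; θ=atan2(y, x)=16.1638° ≈ 16.2°
Leg 3: φ1=1.2885277, φ2=-0.3515931, Δφ=-1.6401208, Δλ=-0.3174771 rad; a=sin²(Δφ/2)+cosφ1·cosφ2·sin²(Δλ/2)=0.5411684786; c=2·atan2(√a, √(1-a))=1.653226601; dist=6371·c=10532.707 ≈ 10532.7 km; running total=30687.5 km
Leg 3 bearing: y=sinΔλ·cosφ2=-0.29307380, x=cosφ1·sinφ2-sinφ1·cosφ2·cosΔλ=-0.95253786; θ=atan2(y, x)=-162.8981° <0 so +360° → 197.1019° ≈ 197.1°
Leg 4: φ1=-0.3515931, φ2=1.3402715, Δφ=1.6918646, Δλ=-3.8818933 rad; a=sin²(Δφ/2)+cosφ1·cosφ2·sin²(Δλ/2)=0.7468247339; c=2·atan2(√a, √(1-a))=2.087077532; dist=6371·c=13296.771 ≈ 13296.8 km; running total=43984.3 km
Leg 4 bearing: y=sinΔλ·cosφ2=0.15411775, x=cosφ1·sinφ2-sinφ1·cosφ2·cosΔλ=0.85589598; θ=atan2(y, x)=10.2076° ≈ 10.2°

Leg 1: dist=10837.2 km, bearing=325.2°
Leg 2: dist=9317.6 km, bearing=16.2°
Leg 3: dist=10532.7 km, bearing=197.1°
Leg 4: dist=13296.8 km, bearing=10.2°
Total: 43984.3 km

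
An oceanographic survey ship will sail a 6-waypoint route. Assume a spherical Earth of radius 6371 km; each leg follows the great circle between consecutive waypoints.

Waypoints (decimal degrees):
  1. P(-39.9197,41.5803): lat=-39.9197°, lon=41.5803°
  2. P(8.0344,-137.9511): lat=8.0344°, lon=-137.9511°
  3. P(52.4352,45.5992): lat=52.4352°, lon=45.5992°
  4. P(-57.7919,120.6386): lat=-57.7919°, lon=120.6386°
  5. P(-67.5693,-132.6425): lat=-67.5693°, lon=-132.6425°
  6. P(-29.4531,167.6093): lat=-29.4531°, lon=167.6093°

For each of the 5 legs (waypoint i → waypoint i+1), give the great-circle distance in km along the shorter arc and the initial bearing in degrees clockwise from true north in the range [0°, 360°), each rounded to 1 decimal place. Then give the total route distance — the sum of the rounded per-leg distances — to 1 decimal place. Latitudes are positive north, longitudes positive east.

Leg 1: φ1=-0.6967302, φ2=0.1402267, Δφ=0.8369569, Δλ=-3.1334140 rad; a=sin²(Δφ/2)+cosφ1·cosφ2·sin²(Δλ/2)=0.9245409196; c=2·atan2(√a, √(1-a))=2.585041104; dist=6371·c=16469.297 ≈ 16469.3 km; running total=16469.3 km
Leg 1 bearing: y=sinΔλ·cosφ2=-0.00809824, x=cosφ1·sinφ2-sinφ1·cosφ2·cosΔλ=-0.52819925; θ=atan2(y, x)=-179.1216° <0 so +360° → 180.8784° ≈ 180.9°
Leg 2: φ1=0.1402267, φ2=0.9151669, Δφ=0.7749402, Δλ=3.2035571 rad; a=sin²(Δφ/2)+cosφ1·cosφ2·sin²(Δλ/2)=0.7458633622; c=2·atan2(√a, √(1-a))=2.084868004; dist=6371·c=13282.694 ≈ 13282.7 km; running total=29752.0 km
Leg 2 bearing: y=sinΔλ·cosφ2=-0.03775296, x=cosφ1·sinφ2-sinφ1·cosφ2·cosΔλ=0.86993077; θ=atan2(y, x)=-2.4849° <0 so +360° → 357.5151° ≈ 357.5°
Leg 3: φ1=0.9151669, φ2=-1.0086589, Δφ=-1.9238258, Δλ=1.3096846 rad; a=sin²(Δφ/2)+cosφ1·cosφ2·sin²(Δλ/2)=0.7934006165; c=2·atan2(√a, √(1-a))=2.197899079; dist=6371·c=14002.815 ≈ 14002.8 km; running total=43754.8 km
Leg 3 bearing: y=sinΔλ·cosφ2=0.51492924, x=cosφ1·sinφ2-sinφ1·cosφ2·cosΔλ=-0.62490974; θ=atan2(y, x)=140.5113° ≈ 140.5°
Leg 4: φ1=-1.0086589, φ2=-1.1793068, Δφ=-0.1706478, Δλ=-4.4205891 rad; a=sin²(Δφ/2)+cosφ1·cosφ2·sin²(Δλ/2)=0.1382018048; c=2·atan2(√a, √(1-a))=0.761797665; dist=6371·c=4853.413 ≈ 4853.4 km; running total=48608.2 km
Leg 4 bearing: y=sinΔλ·cosφ2=0.36543603, x=cosφ1·sinφ2-sinφ1·cosφ2·cosΔλ=-0.58554656; θ=atan2(y, x)=148.0320° ≈ 148.0°
Leg 5: φ1=-1.1793068, φ2=-0.5140536, Δφ=0.6652532, Δλ=5.2403825 rad; a=sin²(Δφ/2)+cosφ1·cosφ2·sin²(Δλ/2)=0.1890511672; c=2·atan2(√a, √(1-a))=0.899632670; dist=6371·c=5731.560 ≈ 5731.6 km; running total=54339.8 km
Leg 5 bearing: y=sinΔλ·cosφ2=-0.75217831, x=cosφ1·sinφ2-sinφ1·cosφ2·cosΔλ=0.21787859; θ=atan2(y, x)=-73.8456° <0 so +360° → 286.1544° ≈ 286.2°

Leg 1: dist=16469.3 km, bearing=180.9°
Leg 2: dist=13282.7 km, bearing=357.5°
Leg 3: dist=14002.8 km, bearing=140.5°
Leg 4: dist=4853.4 km, bearing=148.0°
Leg 5: dist=5731.6 km, bearing=286.2°
Total: 54339.8 km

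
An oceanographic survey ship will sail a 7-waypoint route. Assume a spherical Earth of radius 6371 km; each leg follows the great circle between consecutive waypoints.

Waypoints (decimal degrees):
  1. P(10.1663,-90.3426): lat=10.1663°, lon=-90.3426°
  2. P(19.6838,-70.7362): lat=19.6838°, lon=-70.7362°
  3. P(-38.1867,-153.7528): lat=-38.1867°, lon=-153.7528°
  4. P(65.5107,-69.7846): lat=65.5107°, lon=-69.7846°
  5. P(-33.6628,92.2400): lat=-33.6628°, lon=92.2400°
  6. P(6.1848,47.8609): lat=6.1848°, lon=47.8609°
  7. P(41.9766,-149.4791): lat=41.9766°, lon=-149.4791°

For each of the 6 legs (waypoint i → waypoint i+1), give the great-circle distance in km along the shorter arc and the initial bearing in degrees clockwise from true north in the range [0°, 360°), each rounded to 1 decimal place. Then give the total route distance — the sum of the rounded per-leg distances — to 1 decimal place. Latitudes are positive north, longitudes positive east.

Leg 1: φ1=0.1774354, φ2=0.3435471, Δφ=0.1661117, Δλ=0.3421962 rad; a=sin²(Δφ/2)+cosφ1·cosφ2·sin²(Δλ/2)=0.0337498735; c=2·atan2(√a, √(1-a))=0.369521552; dist=6371·c=2354.222 ≈ 2354.2 km; running total=2354.2 km
Leg 1 bearing: y=sinΔλ·cosφ2=0.31594881, x=cosφ1·sinφ2-sinφ1·cosφ2·cosΔλ=0.17498465; θ=atan2(y, x)=61.0206° ≈ 61.0°
Leg 2: φ1=0.3435471, φ2=-0.6664836, Δφ=-1.0100308, Δλ=-1.4489130 rad; a=sin²(Δφ/2)+cosφ1·cosφ2·sin²(Δλ/2)=0.5591286511; c=2·atan2(√a, √(1-a))=1.689331012; dist=6371·c=10762.728 ≈ 10762.7 km; running total=13116.9 km
Leg 2 bearing: y=sinΔλ·cosφ2=-0.78016941, x=cosφ1·sinφ2-sinφ1·cosφ2·cosΔλ=-0.61428893; θ=atan2(y, x)=-128.2161° <0 so +360° → 231.7839° ≈ 231.8°
Leg 3: φ1=-0.6664836, φ2=1.1433774, Δφ=1.8098611, Δλ=1.4655216 rad; a=sin²(Δφ/2)+cosφ1·cosφ2·sin²(Δλ/2)=0.7641863592; c=2·atan2(√a, √(1-a))=2.127479071; dist=6371·c=13554.169 ≈ 13554.2 km; running total=26671.1 km
Leg 3 bearing: y=sinΔλ·cosφ2=0.41222839, x=cosφ1·sinφ2-sinφ1·cosφ2·cosΔλ=0.74221966; θ=atan2(y, x)=29.0478° ≈ 29.0°
Leg 4: φ1=1.1433774, φ2=-0.5875267, Δφ=-1.7309041, Δλ=2.8278627 rad; a=sin²(Δφ/2)+cosφ1·cosφ2·sin²(Δλ/2)=0.9163057153; c=2·atan2(√a, √(1-a))=2.554602422; dist=6371·c=16275.372 ≈ 16275.4 km; running total=42946.5 km
Leg 4 bearing: y=sinΔλ·cosφ2=0.25685934, x=cosφ1·sinφ2-sinφ1·cosφ2·cosΔλ=0.49069490; θ=atan2(y, x)=27.6303° ≈ 27.6°
Leg 5: φ1=-0.5875267, φ2=0.1079451, Δφ=0.6954718, Δλ=-0.7745614 rad; a=sin²(Δφ/2)+cosφ1·cosφ2·sin²(Δλ/2)=0.2341513044; c=2·atan2(√a, √(1-a))=1.010192860; dist=6371·c=6435.939 ≈ 6435.9 km; running total=49382.4 km
Leg 5 bearing: y=sinΔλ·cosφ2=-0.69533186, x=cosφ1·sinφ2-sinφ1·cosφ2·cosΔλ=0.48354058; θ=atan2(y, x)=-55.1849° <0 so +360° → 304.8151° ≈ 304.8°
Leg 6: φ1=0.1079451, φ2=0.7326299, Δφ=0.6246848, Δλ=-3.4442327 rad; a=sin²(Δφ/2)+cosφ1·cosφ2·sin²(Δλ/2)=0.8167225221; c=2·atan2(√a, √(1-a))=2.256793652; dist=6371·c=14378.032 ≈ 14378.0 km; running total=63760.4 km
Leg 6 bearing: y=sinΔλ·cosφ2=0.22156932, x=cosφ1·sinφ2-sinφ1·cosφ2·cosΔλ=0.74138682; θ=atan2(y, x)=16.6392° ≈ 16.6°

Leg 1: dist=2354.2 km, bearing=61.0°
Leg 2: dist=10762.7 km, bearing=231.8°
Leg 3: dist=13554.2 km, bearing=29.0°
Leg 4: dist=16275.4 km, bearing=27.6°
Leg 5: dist=6435.9 km, bearing=304.8°
Leg 6: dist=14378.0 km, bearing=16.6°
Total: 63760.4 km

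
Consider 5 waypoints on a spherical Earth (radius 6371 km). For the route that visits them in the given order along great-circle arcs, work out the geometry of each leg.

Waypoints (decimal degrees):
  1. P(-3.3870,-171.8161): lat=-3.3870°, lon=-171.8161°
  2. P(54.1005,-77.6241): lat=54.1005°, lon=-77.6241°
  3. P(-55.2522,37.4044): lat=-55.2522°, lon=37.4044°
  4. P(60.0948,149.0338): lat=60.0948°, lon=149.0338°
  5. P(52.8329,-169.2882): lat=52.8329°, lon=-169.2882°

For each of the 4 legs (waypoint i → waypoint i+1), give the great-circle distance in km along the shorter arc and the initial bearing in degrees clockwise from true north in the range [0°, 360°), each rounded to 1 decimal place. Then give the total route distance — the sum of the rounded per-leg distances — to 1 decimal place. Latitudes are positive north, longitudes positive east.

Leg 1: dist=10585.8 km, bearing=36.0°
Leg 2: dist=15990.1 km, bearing=119.0°
Leg 3: dist=16099.5 km, bearing=53.5°
Leg 4: dist=2634.1 km, bearing=89.1°
Total: 45309.5 km

Leg 1: φ1=-0.0591143, φ2=0.9442319, Δφ=1.0033462, Δλ=1.6439605 rad; a=sin²(Δφ/2)+cosφ1·cosφ2·sin²(Δλ/2)=0.5453226390; c=2·atan2(√a, √(1-a))=1.661566198; dist=6371·c=10585.838 ≈ 10585.8 km; running total=10585.8 km
Leg 1 bearing: y=sinΔλ·cosφ2=0.58479658, x=cosφ1·sinφ2-sinφ1·cosφ2·cosΔλ=0.80609949; θ=atan2(y, x)=35.9596° ≈ 36.0°
Leg 2: φ1=0.9442319, φ2=-0.9643328, Δφ=-1.9085647, Δλ=2.0076261 rad; a=sin²(Δφ/2)+cosφ1·cosφ2·sin²(Δλ/2)=0.9034915705; c=2·atan2(√a, √(1-a))=2.509822119; dist=6371·c=15990.077 ≈ 15990.1 km; running total=26575.9 km
Leg 2 bearing: y=sinΔλ·cosφ2=0.51644403, x=cosφ1·sinφ2-sinφ1·cosφ2·cosΔλ=-0.28646775; θ=atan2(y, x)=119.0168° ≈ 119.0°
Leg 3: φ1=-0.9643328, φ2=1.0488521, Δφ=2.0131849, Δλ=1.9483006 rad; a=sin²(Δφ/2)+cosφ1·cosφ2·sin²(Δλ/2)=0.9085043588; c=2·atan2(√a, √(1-a))=2.527000549; dist=6371·c=16099.520 ≈ 16099.5 km; running total=42675.4 km
Leg 3 bearing: y=sinΔλ·cosφ2=0.46346109, x=cosφ1·sinφ2-sinφ1·cosφ2·cosΔλ=0.34307517; θ=atan2(y, x)=53.4895° ≈ 53.5°
Leg 4: φ1=1.0488521, φ2=0.9221081, Δφ=-0.1267441, Δλ=-5.5557670 rad; a=sin²(Δφ/2)+cosφ1·cosφ2·sin²(Δλ/2)=0.0421290701; c=2·atan2(√a, √(1-a))=0.413445783; dist=6371·c=2634.063 ≈ 2634.1 km; running total=45309.5 km
Leg 4 bearing: y=sinΔλ·cosφ2=0.40172013, x=cosφ1·sinφ2-sinφ1·cosφ2·cosΔλ=0.00614712; θ=atan2(y, x)=89.1233° ≈ 89.1°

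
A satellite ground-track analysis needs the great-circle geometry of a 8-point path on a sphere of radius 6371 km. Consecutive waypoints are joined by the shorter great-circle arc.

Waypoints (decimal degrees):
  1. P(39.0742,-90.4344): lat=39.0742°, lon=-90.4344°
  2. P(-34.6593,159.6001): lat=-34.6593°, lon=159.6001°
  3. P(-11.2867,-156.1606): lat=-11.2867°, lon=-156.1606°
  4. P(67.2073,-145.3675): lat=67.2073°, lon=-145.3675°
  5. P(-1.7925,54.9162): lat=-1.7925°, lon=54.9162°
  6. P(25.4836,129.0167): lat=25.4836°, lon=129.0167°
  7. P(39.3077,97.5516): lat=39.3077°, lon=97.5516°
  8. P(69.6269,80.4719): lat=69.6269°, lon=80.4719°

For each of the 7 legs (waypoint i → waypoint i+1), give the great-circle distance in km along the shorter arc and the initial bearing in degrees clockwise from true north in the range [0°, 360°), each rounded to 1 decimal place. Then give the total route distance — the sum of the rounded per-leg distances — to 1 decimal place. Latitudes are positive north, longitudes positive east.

Leg 1: dist=13922.2 km, bearing=251.1°
Leg 2: dist=5163.1 km, bearing=70.8°
Leg 3: dist=8771.8 km, bearing=4.2°
Leg 4: dist=12574.0 km, bearing=337.9°
Leg 5: dist=8504.6 km, bearing=63.2°
Leg 6: dist=3306.4 km, bearing=305.5°
Leg 7: dist=3518.4 km, bearing=348.8°
Total: 55760.5 km

Leg 1: φ1=0.6819734, φ2=-0.6049189, Δφ=-1.2868923, Δλ=4.3639253 rad; a=sin²(Δφ/2)+cosφ1·cosφ2·sin²(Δλ/2)=0.7882528949; c=2·atan2(√a, √(1-a))=2.185242141; dist=6371·c=13922.178 ≈ 13922.2 km; running total=13922.2 km
Leg 1 bearing: y=sinΔλ·cosφ2=-0.77311175, x=cosφ1·sinφ2-sinφ1·cosφ2·cosΔλ=-0.26446038; θ=atan2(y, x)=-108.8844° <0 so +360° → 251.1156° ≈ 251.1°
Leg 2: φ1=-0.6049189, φ2=-0.1969901, Δφ=0.4079288, Δλ=-5.5110639 rad; a=sin²(Δφ/2)+cosφ1·cosφ2·sin²(Δλ/2)=0.1553963583; c=2·atan2(√a, √(1-a))=0.810401904; dist=6371·c=5163.071 ≈ 5163.1 km; running total=19085.3 km
Leg 2 bearing: y=sinΔλ·cosφ2=0.68416408, x=cosφ1·sinφ2-sinφ1·cosφ2·cosΔλ=0.23856411; θ=atan2(y, x)=70.7766° ≈ 70.8°
Leg 3: φ1=-0.1969901, φ2=1.1729887, Δφ=1.3699787, Δλ=0.1883751 rad; a=sin²(Δφ/2)+cosφ1·cosφ2·sin²(Δλ/2)=0.4036250284; c=2·atan2(√a, √(1-a))=1.376832452; dist=6371·c=8771.800 ≈ 8771.8 km; running total=27857.1 km
Leg 3 bearing: y=sinΔλ·cosφ2=0.07254534, x=cosφ1·sinφ2-sinφ1·cosφ2·cosΔλ=0.97856253; θ=atan2(y, x)=4.2398° ≈ 4.2°
Leg 4: φ1=1.1729887, φ2=-0.0312850, Δφ=-1.2042737, Δλ=3.4956100 rad; a=sin²(Δφ/2)+cosφ1·cosφ2·sin²(Δλ/2)=0.6960170905; c=2·atan2(√a, √(1-a))=1.973638065; dist=6371·c=12574.048 ≈ 12574.0 km; running total=40431.1 km
Leg 4 bearing: y=sinΔλ·cosφ2=-0.34649918, x=cosφ1·sinφ2-sinφ1·cosφ2·cosΔλ=0.85220157; θ=atan2(y, x)=-22.1263° <0 so +360° → 337.8737° ≈ 337.9°
Leg 5: φ1=-0.0312850, φ2=0.4447727, Δφ=0.4760578, Δλ=1.2932977 rad; a=sin²(Δφ/2)+cosφ1·cosφ2·sin²(Δλ/2)=0.3831407761; c=2·atan2(√a, √(1-a))=1.334896025; dist=6371·c=8504.623 ≈ 8504.6 km; running total=48935.7 km
Leg 5 bearing: y=sinΔλ·cosφ2=0.86817419, x=cosφ1·sinφ2-sinφ1·cosφ2·cosΔλ=0.43777764; θ=atan2(y, x)=63.2404° ≈ 63.2°
Leg 6: φ1=0.4447727, φ2=0.6860488, Δφ=0.2412761, Δλ=-0.5491696 rad; a=sin²(Δφ/2)+cosφ1·cosφ2·sin²(Δλ/2)=0.0658355754; c=2·atan2(√a, √(1-a))=0.518973340; dist=6371·c=3306.379 ≈ 3306.4 km; running total=52242.1 km
Leg 6 bearing: y=sinΔλ·cosφ2=-0.40388399, x=cosφ1·sinφ2-sinφ1·cosφ2·cosΔλ=0.28789362; θ=atan2(y, x)=-54.5182° <0 so +360° → 305.4818° ≈ 305.5°
Leg 7: φ1=0.6860488, φ2=1.2152187, Δφ=0.5291699, Δλ=-0.2980970 rad; a=sin²(Δφ/2)+cosφ1·cosφ2·sin²(Δλ/2)=0.0743267531; c=2·atan2(√a, √(1-a))=0.552249666; dist=6371·c=3518.383 ≈ 3518.4 km; running total=55760.5 km
Leg 7 bearing: y=sinΔλ·cosφ2=-0.10224694, x=cosφ1·sinφ2-sinφ1·cosφ2·cosΔλ=0.51454321; θ=atan2(y, x)=-11.2391° <0 so +360° → 348.7609° ≈ 348.8°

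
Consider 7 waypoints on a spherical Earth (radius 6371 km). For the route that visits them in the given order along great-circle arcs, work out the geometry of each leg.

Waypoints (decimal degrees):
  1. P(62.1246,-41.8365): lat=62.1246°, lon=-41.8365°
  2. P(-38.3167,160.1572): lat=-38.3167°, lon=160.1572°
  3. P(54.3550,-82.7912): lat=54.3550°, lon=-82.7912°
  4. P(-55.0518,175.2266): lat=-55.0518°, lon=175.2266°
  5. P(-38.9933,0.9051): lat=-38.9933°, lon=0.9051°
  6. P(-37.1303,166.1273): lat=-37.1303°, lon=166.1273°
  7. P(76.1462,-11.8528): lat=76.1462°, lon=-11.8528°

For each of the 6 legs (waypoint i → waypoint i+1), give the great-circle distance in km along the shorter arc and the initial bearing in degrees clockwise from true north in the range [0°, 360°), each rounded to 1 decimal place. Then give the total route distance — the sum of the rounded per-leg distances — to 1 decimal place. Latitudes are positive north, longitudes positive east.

Leg 1: φ1=1.0842788, φ2=-0.6687526, Δφ=-1.7530314, Δλ=3.5254551 rad; a=sin²(Δφ/2)+cosφ1·cosφ2·sin²(Δλ/2)=0.9441036995; c=2·atan2(√a, √(1-a))=2.664224974; dist=6371·c=16973.777 ≈ 16973.8 km; running total=16973.8 km
Leg 1 bearing: y=sinΔλ·cosφ2=-0.29383473, x=cosφ1·sinφ2-sinφ1·cosφ2·cosΔλ=0.35319792; θ=atan2(y, x)=-39.7580° <0 so +360° → 320.2420° ≈ 320.2°
Leg 2: φ1=-0.6687526, φ2=0.9486737, Δφ=1.6174263, Δλ=-4.2402495 rad; a=sin²(Δφ/2)+cosφ1·cosφ2·sin²(Δλ/2)=0.8558954906; c=2·atan2(√a, √(1-a))=2.362841087; dist=6371·c=15053.661 ≈ 15053.7 km; running total=32027.5 km
Leg 2 bearing: y=sinΔλ·cosφ2=0.51900573, x=cosφ1·sinφ2-sinφ1·cosφ2·cosΔλ=0.47327228; θ=atan2(y, x)=47.6389° ≈ 47.6°
Leg 3: φ1=0.9486737, φ2=-0.9608352, Δφ=-1.9095089, Δλ=4.5032601 rad; a=sin²(Δφ/2)+cosφ1·cosφ2·sin²(Δλ/2)=0.8677022726; c=2·atan2(√a, √(1-a))=2.397059816; dist=6371·c=15271.668 ≈ 15271.7 km; running total=47299.2 km
Leg 3 bearing: y=sinΔλ·cosφ2=-0.56035476, x=cosφ1·sinφ2-sinφ1·cosφ2·cosΔλ=-0.38102847; θ=atan2(y, x)=-124.2148° <0 so +360° → 235.7852° ≈ 235.8°
Leg 4: φ1=-0.9608352, φ2=-0.6805615, Δφ=0.2802737, Δλ=-3.0424841 rad; a=sin²(Δφ/2)+cosφ1·cosφ2·sin²(Δλ/2)=0.4636367647; c=2·atan2(√a, √(1-a))=1.498005593; dist=6371·c=9543.794 ≈ 9543.8 km; running total=56843.0 km
Leg 4 bearing: y=sinΔλ·cosφ2=-0.07690304, x=cosφ1·sinφ2-sinφ1·cosφ2·cosΔλ=-0.99438261; θ=atan2(y, x)=-175.5777° <0 so +360° → 184.4223° ≈ 184.4°
Leg 5: φ1=-0.6805615, φ2=-0.6480460, Δφ=0.0325155, Δλ=2.8836714 rad; a=sin²(Δφ/2)+cosφ1·cosφ2·sin²(Δλ/2)=0.6096657954; c=2·atan2(√a, √(1-a))=1.791925654; dist=6371·c=11416.358 ≈ 11416.4 km; running total=68259.4 km
Leg 5 bearing: y=sinΔλ·cosφ2=0.20335924, x=cosφ1·sinφ2-sinφ1·cosφ2·cosΔλ=-0.95422150; θ=atan2(y, x)=167.9694° ≈ 168.0°
Leg 6: φ1=-0.6480460, φ2=1.3290019, Δφ=1.9770479, Δλ=-3.1063387 rad; a=sin²(Δφ/2)+cosφ1·cosφ2·sin²(Δλ/2)=0.8884263366; c=2·atan2(√a, √(1-a))=2.460448340; dist=6371·c=15675.516 ≈ 15675.5 km; running total=83934.9 km
Leg 6 bearing: y=sinΔλ·cosφ2=-0.00843963, x=cosφ1·sinφ2-sinφ1·cosφ2·cosΔλ=0.62962584; θ=atan2(y, x)=-0.7680° <0 so +360° → 359.2320° ≈ 359.2°

Leg 1: dist=16973.8 km, bearing=320.2°
Leg 2: dist=15053.7 km, bearing=47.6°
Leg 3: dist=15271.7 km, bearing=235.8°
Leg 4: dist=9543.8 km, bearing=184.4°
Leg 5: dist=11416.4 km, bearing=168.0°
Leg 6: dist=15675.5 km, bearing=359.2°
Total: 83934.9 km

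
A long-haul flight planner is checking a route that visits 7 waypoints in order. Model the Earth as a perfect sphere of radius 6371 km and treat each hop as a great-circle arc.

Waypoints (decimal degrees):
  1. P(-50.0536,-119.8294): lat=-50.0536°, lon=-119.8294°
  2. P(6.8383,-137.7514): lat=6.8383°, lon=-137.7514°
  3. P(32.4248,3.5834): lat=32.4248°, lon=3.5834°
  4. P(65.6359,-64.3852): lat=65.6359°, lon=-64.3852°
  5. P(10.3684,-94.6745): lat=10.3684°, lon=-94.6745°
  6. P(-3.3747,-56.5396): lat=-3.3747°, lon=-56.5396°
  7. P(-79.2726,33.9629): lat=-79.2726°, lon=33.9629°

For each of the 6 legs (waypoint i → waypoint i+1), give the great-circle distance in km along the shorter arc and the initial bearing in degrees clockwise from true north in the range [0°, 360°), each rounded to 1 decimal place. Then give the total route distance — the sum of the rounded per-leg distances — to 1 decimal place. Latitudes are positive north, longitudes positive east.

Leg 1: dist=6558.7 km, bearing=339.1°
Leg 2: dist=14032.3 km, bearing=40.8°
Leg 3: dist=5754.6 km, bearing=330.9°
Leg 4: dist=6565.6 km, bearing=215.3°
Leg 5: dist=4489.9 km, bearing=107.9°
Leg 6: dist=9649.3 km, bearing=169.3°
Total: 47050.4 km

Leg 1: φ1=-0.8736001, φ2=0.1193509, Δφ=0.9929510, Δλ=-0.3127979 rad; a=sin²(Δφ/2)+cosφ1·cosφ2·sin²(Δλ/2)=0.2423568063; c=2·atan2(√a, √(1-a))=1.029454544; dist=6371·c=6558.655 ≈ 6558.7 km; running total=6558.7 km
Leg 1 bearing: y=sinΔλ·cosφ2=-0.30553289, x=cosφ1·sinφ2-sinφ1·cosφ2·cosΔλ=0.80070568; θ=atan2(y, x)=-20.8858° <0 so +360° → 339.1142° ≈ 339.1°
Leg 2: φ1=0.1193509, φ2=0.5659195, Δφ=0.4465687, Δλ=2.4667576 rad; a=sin²(Δφ/2)+cosφ1·cosφ2·sin²(Δλ/2)=0.7952733919; c=2·atan2(√a, √(1-a))=2.202532548; dist=6371·c=14032.335 ≈ 14032.3 km; running total=20591.0 km
Leg 2 bearing: y=sinΔλ·cosφ2=0.52736456, x=cosφ1·sinφ2-sinφ1·cosφ2·cosΔλ=0.61085278; θ=atan2(y, x)=40.8049° ≈ 40.8°
Leg 3: φ1=0.5659195, φ2=1.1455626, Δφ=0.5796430, Δλ=-1.1862759 rad; a=sin²(Δφ/2)+cosφ1·cosφ2·sin²(Δλ/2)=0.1904690662; c=2·atan2(√a, √(1-a))=0.903248739; dist=6371·c=5754.598 ≈ 5754.6 km; running total=26345.6 km
Leg 3 bearing: y=sinΔλ·cosφ2=-0.38240987, x=cosφ1·sinφ2-sinφ1·cosφ2·cosΔλ=0.68594832; θ=atan2(y, x)=-29.1393° <0 so +360° → 330.8607° ≈ 330.9°
Leg 4: φ1=1.1455626, φ2=0.1809627, Δφ=-0.9645998, Δλ=-0.5286480 rad; a=sin²(Δφ/2)+cosφ1·cosφ2·sin²(Δλ/2)=0.2428248637; c=2·atan2(√a, √(1-a))=1.030546479; dist=6371·c=6565.612 ≈ 6565.6 km; running total=32911.2 km
Leg 4 bearing: y=sinΔλ·cosφ2=-0.49613052, x=cosφ1·sinφ2-sinφ1·cosφ2·cosΔλ=-0.69949861; θ=atan2(y, x)=-144.6532° <0 so +360° → 215.3468° ≈ 215.3°
Leg 5: φ1=0.1809627, φ2=-0.0588996, Δφ=-0.2398623, Δλ=0.6655796 rad; a=sin²(Δφ/2)+cosφ1·cosφ2·sin²(Δλ/2)=0.1191104515; c=2·atan2(√a, √(1-a))=0.704741417; dist=6371·c=4489.908 ≈ 4489.9 km; running total=37401.1 km
Leg 5 bearing: y=sinΔλ·cosφ2=0.61644428, x=cosφ1·sinφ2-sinφ1·cosφ2·cosΔλ=-0.19922114; θ=atan2(y, x)=107.9097° ≈ 107.9°
Leg 6: φ1=-0.0588996, φ2=-1.3835679, Δφ=-1.3246683, Δλ=1.5795666 rad; a=sin²(Δφ/2)+cosφ1·cosφ2·sin²(Δλ/2)=0.4718963908; c=2·atan2(√a, √(1-a))=1.514559471; dist=6371·c=9649.258 ≈ 9649.3 km; running total=47050.4 km
Leg 6 bearing: y=sinΔλ·cosφ2=0.18612934, x=cosφ1·sinφ2-sinφ1·cosφ2·cosΔλ=-0.98091621; θ=atan2(y, x)=169.2558° ≈ 169.3°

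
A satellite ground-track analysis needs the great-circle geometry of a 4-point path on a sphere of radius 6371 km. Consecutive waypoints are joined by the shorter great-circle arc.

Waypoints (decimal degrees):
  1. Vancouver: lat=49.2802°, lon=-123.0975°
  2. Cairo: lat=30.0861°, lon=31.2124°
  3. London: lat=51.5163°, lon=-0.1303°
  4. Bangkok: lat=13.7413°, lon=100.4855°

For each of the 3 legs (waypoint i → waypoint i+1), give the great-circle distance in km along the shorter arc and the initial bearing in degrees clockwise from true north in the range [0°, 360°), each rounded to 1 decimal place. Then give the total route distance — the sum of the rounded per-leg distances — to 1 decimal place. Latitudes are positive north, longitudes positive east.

Leg 1: φ1=0.8601017, φ2=0.5251015, Δφ=-0.3350002, Δλ=2.6932158 rad; a=sin²(Δφ/2)+cosφ1·cosφ2·sin²(Δλ/2)=0.5643663540; c=2·atan2(√a, √(1-a))=1.699887275; dist=6371·c=10829.982 ≈ 10830.0 km; running total=10830.0 km
Leg 1 bearing: y=sinΔλ·cosφ2=0.37509880, x=cosφ1·sinφ2-sinφ1·cosφ2·cosΔλ=0.91800260; θ=atan2(y, x)=22.2251° ≈ 22.2°
Leg 2: φ1=0.5251015, φ2=0.8991291, Δφ=0.3740275, Δλ=-0.5470333 rad; a=sin²(Δφ/2)+cosφ1·cosφ2·sin²(Δλ/2)=0.0738561212; c=2·atan2(√a, √(1-a))=0.550452808; dist=6371·c=3506.935 ≈ 3506.9 km; running total=14336.9 km
Leg 2 bearing: y=sinΔλ·cosφ2=-0.32368875, x=cosφ1·sinφ2-sinφ1·cosφ2·cosΔλ=0.41089070; θ=atan2(y, x)=-38.2301° <0 so +360° → 321.7699° ≈ 321.8°
Leg 3: φ1=0.8991291, φ2=0.2398309, Δφ=-0.6592981, Δλ=1.7560770 rad; a=sin²(Δφ/2)+cosφ1·cosφ2·sin²(Δλ/2)=0.4627086800; c=2·atan2(√a, √(1-a))=1.496144368; dist=6371·c=9531.936 ≈ 9531.9 km; running total=23868.8 km
Leg 3 bearing: y=sinΔλ·cosφ2=0.95475261, x=cosφ1·sinφ2-sinφ1·cosφ2·cosΔλ=0.28789735; θ=atan2(y, x)=73.2198° ≈ 73.2°

Leg 1: dist=10830.0 km, bearing=22.2°
Leg 2: dist=3506.9 km, bearing=321.8°
Leg 3: dist=9531.9 km, bearing=73.2°
Total: 23868.8 km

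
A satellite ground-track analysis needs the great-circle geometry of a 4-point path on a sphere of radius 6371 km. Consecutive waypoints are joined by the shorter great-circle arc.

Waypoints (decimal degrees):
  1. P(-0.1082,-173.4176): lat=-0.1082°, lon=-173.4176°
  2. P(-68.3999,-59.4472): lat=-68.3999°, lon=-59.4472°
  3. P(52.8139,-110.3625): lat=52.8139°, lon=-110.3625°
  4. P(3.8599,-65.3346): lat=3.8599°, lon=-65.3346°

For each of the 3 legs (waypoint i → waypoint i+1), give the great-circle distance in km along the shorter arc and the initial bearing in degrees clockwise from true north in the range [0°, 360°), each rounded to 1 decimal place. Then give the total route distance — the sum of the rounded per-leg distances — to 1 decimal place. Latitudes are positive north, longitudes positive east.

Leg 1: φ1=-0.0018884, φ2=-1.1938035, Δφ=-1.1919150, Δλ=1.9891587 rad; a=sin²(Δφ/2)+cosφ1·cosφ2·sin²(Δλ/2)=0.5739002745; c=2·atan2(√a, √(1-a))=1.719140353; dist=6371·c=10952.643 ≈ 10952.6 km; running total=10952.6 km
Leg 1 bearing: y=sinΔλ·cosφ2=0.33637730, x=cosφ1·sinφ2-sinφ1·cosφ2·cosΔλ=-0.93005662; θ=atan2(y, x)=160.1163° ≈ 160.1°
Leg 2: φ1=-1.1938035, φ2=0.9217764, Δφ=2.1155799, Δλ=-0.8886396 rad; a=sin²(Δφ/2)+cosφ1·cosφ2·sin²(Δλ/2)=0.8002264399; c=2·atan2(√a, √(1-a))=2.214863656; dist=6371·c=14110.896 ≈ 14110.9 km; running total=25063.5 km
Leg 2 bearing: y=sinΔλ·cosφ2=-0.46914877, x=cosφ1·sinφ2-sinφ1·cosφ2·cosΔλ=0.64757685; θ=atan2(y, x)=-35.9221° <0 so +360° → 324.0779° ≈ 324.1°
Leg 3: φ1=0.9217764, φ2=0.0673680, Δφ=-0.8544085, Δλ=0.7858851 rad; a=sin²(Δφ/2)+cosφ1·cosφ2·sin²(Δλ/2)=0.2600838848; c=2·atan2(√a, √(1-a))=1.070332845; dist=6371·c=6819.091 ≈ 6819.1 km; running total=31882.6 km
Leg 3 bearing: y=sinΔλ·cosφ2=0.70584626, x=cosφ1·sinφ2-sinφ1·cosφ2·cosΔλ=-0.52109700; θ=atan2(y, x)=126.4369° ≈ 126.4°

Leg 1: dist=10952.6 km, bearing=160.1°
Leg 2: dist=14110.9 km, bearing=324.1°
Leg 3: dist=6819.1 km, bearing=126.4°
Total: 31882.6 km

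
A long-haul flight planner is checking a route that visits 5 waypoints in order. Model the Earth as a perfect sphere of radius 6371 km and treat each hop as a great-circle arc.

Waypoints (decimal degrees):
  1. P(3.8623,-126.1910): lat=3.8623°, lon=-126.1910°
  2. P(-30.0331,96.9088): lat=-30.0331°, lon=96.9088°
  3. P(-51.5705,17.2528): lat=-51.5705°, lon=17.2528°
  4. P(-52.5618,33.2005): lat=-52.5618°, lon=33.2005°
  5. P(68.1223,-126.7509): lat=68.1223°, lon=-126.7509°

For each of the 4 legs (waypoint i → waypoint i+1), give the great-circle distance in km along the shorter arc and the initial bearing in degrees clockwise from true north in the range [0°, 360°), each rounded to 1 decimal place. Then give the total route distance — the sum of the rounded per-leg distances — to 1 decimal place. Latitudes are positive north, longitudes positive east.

Leg 1: φ1=0.0674099, φ2=-0.5241765, Δφ=-0.5915863, Δλ=3.8938261 rad; a=sin²(Δφ/2)+cosφ1·cosφ2·sin²(Δλ/2)=0.8322037735; c=2·atan2(√a, √(1-a))=2.297497148; dist=6371·c=14637.354 ≈ 14637.4 km; running total=14637.4 km
Leg 1 bearing: y=sinΔλ·cosφ2=-0.59153278, x=cosφ1·sinφ2-sinφ1·cosφ2·cosΔλ=-0.45678396; θ=atan2(y, x)=-127.6755° <0 so +360° → 232.3245° ≈ 232.3°
Leg 2: φ1=-0.5241765, φ2=-0.9000750, Δφ=-0.3758985, Δλ=-1.3902595 rad; a=sin²(Δφ/2)+cosφ1·cosφ2·sin²(Δλ/2)=0.2556507208; c=2·atan2(√a, √(1-a))=1.060198903; dist=6371·c=6754.527 ≈ 6754.5 km; running total=21391.9 km
Leg 2 bearing: y=sinΔλ·cosφ2=-0.61144940, x=cosφ1·sinφ2-sinφ1·cosφ2·cosΔλ=-0.62233701; θ=atan2(y, x)=-135.5056° <0 so +360° → 224.4944° ≈ 224.5°
Leg 3: φ1=-0.9000750, φ2=-0.9173765, Δφ=-0.0173014, Δλ=0.2783399 rad; a=sin²(Δφ/2)+cosφ1·cosφ2·sin²(Δλ/2)=0.0073458990; c=2·atan2(√a, √(1-a))=0.171627005; dist=6371·c=1093.436 ≈ 1093.4 km; running total=22485.3 km
Leg 3 bearing: y=sinΔλ·cosφ2=0.16702795, x=cosφ1·sinφ2-sinφ1·cosφ2·cosΔλ=-0.03562880; θ=atan2(y, x)=102.0413° ≈ 102.0°
Leg 4: φ1=-0.9173765, φ2=1.1889584, Δφ=2.1063349, Δλ=-2.7916786 rad; a=sin²(Δφ/2)+cosφ1·cosφ2·sin²(Δλ/2)=0.9748105039; c=2·atan2(√a, √(1-a))=2.822820710; dist=6371·c=17984.191 ≈ 17984.2 km; running total=40469.5 km
Leg 4 bearing: y=sinΔλ·cosφ2=-0.12774278, x=cosφ1·sinφ2-sinφ1·cosφ2·cosΔλ=0.28618477; θ=atan2(y, x)=-24.0543° <0 so +360° → 335.9457° ≈ 335.9°

Leg 1: dist=14637.4 km, bearing=232.3°
Leg 2: dist=6754.5 km, bearing=224.5°
Leg 3: dist=1093.4 km, bearing=102.0°
Leg 4: dist=17984.2 km, bearing=335.9°
Total: 40469.5 km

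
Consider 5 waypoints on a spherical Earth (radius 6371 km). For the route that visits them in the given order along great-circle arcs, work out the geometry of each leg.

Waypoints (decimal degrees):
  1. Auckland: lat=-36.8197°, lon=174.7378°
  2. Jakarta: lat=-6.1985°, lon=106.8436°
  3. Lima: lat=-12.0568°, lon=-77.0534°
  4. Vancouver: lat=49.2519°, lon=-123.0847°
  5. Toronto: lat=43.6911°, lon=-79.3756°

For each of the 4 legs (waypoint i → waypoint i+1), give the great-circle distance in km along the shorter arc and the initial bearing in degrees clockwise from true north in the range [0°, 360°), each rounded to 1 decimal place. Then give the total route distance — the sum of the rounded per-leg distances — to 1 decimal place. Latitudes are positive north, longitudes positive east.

Leg 1: dist=7632.6 km, bearing=278.5°
Leg 2: dist=17940.0 km, bearing=168.0°
Leg 3: dist=8166.8 km, bearing=330.7°
Leg 4: dist=3355.4 km, bearing=83.7°
Total: 37094.8 km

Leg 1: φ1=-0.6426250, φ2=-0.1081842, Δφ=0.5344408, Δλ=-1.1849773 rad; a=sin²(Δφ/2)+cosφ1·cosφ2·sin²(Δλ/2)=0.3179003714; c=2·atan2(√a, √(1-a))=1.198023461; dist=6371·c=7632.607 ≈ 7632.6 km; running total=7632.6 km
Leg 1 bearing: y=sinΔλ·cosφ2=-0.92107408, x=cosφ1·sinφ2-sinφ1·cosφ2·cosΔλ=0.13777312; θ=atan2(y, x)=-81.4928° <0 so +360° → 278.5072° ≈ 278.5°
Leg 2: φ1=-0.1081842, φ2=-0.2104309, Δφ=-0.1022466, Δλ=-3.2096081 rad; a=sin²(Δφ/2)+cosφ1·cosφ2·sin²(Δλ/2)=0.9737111078; c=2·atan2(√a, √(1-a))=2.815877770; dist=6371·c=17939.957 ≈ 17940.0 km; running total=25572.6 km
Leg 2 bearing: y=sinΔλ·cosφ2=0.06646386, x=cosφ1·sinφ2-sinφ1·cosφ2·cosΔλ=-0.31300751; θ=atan2(y, x)=168.0119° ≈ 168.0°
Leg 3: φ1=-0.2104309, φ2=0.8596078, Δφ=1.0700387, Δλ=-0.8033977 rad; a=sin²(Δφ/2)+cosφ1·cosφ2·sin²(Δλ/2)=0.3575355755; c=2·atan2(√a, √(1-a))=1.281864127; dist=6371·c=8166.756 ≈ 8166.8 km; running total=33739.4 km
Leg 3 bearing: y=sinΔλ·cosφ2=-0.46978563, x=cosφ1·sinφ2-sinφ1·cosφ2·cosΔλ=0.83553397; θ=atan2(y, x)=-29.3472° <0 so +360° → 330.6528° ≈ 330.7°
Leg 4: φ1=0.8596078, φ2=0.7625535, Δφ=-0.0970543, Δλ=0.7628677 rad; a=sin²(Δφ/2)+cosφ1·cosφ2·sin²(Δλ/2)=0.0677553246; c=2·atan2(√a, √(1-a))=0.526662756; dist=6371·c=3355.368 ≈ 3355.4 km; running total=37094.8 km
Leg 4 bearing: y=sinΔλ·cosφ2=0.49964244, x=cosφ1·sinφ2-sinφ1·cosφ2·cosΔλ=0.05491439; θ=atan2(y, x)=83.7279° ≈ 83.7°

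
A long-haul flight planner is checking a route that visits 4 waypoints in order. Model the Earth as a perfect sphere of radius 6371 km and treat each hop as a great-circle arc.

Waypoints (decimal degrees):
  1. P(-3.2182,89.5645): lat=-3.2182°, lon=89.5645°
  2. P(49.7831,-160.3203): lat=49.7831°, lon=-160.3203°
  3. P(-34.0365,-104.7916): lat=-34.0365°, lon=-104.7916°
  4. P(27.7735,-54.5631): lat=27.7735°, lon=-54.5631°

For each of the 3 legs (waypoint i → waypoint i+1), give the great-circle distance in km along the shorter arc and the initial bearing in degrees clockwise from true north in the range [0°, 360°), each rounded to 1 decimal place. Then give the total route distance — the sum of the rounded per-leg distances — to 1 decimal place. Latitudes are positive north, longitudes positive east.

Leg 1: φ1=-0.0561682, φ2=0.8688790, Δφ=0.9250472, Δλ=-4.3613125 rad; a=sin²(Δφ/2)+cosφ1·cosφ2·sin²(Δλ/2)=0.6322868324; c=2·atan2(√a, √(1-a))=1.838558134; dist=6371·c=11713.454 ≈ 11713.5 km; running total=11713.5 km
Leg 1 bearing: y=sinΔλ·cosφ2=0.60629826, x=cosφ1·sinφ2-sinφ1·cosφ2·cosΔλ=0.74993546; θ=atan2(y, x)=38.9544° ≈ 39.0°
Leg 2: φ1=0.8688790, φ2=-0.5940490, Δφ=-1.4629280, Δλ=0.9691586 rad; a=sin²(Δφ/2)+cosφ1·cosφ2·sin²(Δλ/2)=0.5622813163; c=2·atan2(√a, √(1-a))=1.695683345; dist=6371·c=10803.199 ≈ 10803.2 km; running total=22516.7 km
Leg 2 bearing: y=sinΔλ·cosφ2=0.68317288, x=cosφ1·sinφ2-sinφ1·cosφ2·cosΔλ=-0.71955470; θ=atan2(y, x)=136.4857° ≈ 136.5°
Leg 3: φ1=-0.5940490, φ2=0.4847390, Δφ=1.0787880, Δλ=0.8766527 rad; a=sin²(Δφ/2)+cosφ1·cosφ2·sin²(Δλ/2)=0.3958800137; c=2·atan2(√a, √(1-a))=1.361021189; dist=6371·c=8671.066 ≈ 8671.1 km; running total=31187.8 km
Leg 3 bearing: y=sinΔλ·cosφ2=0.68005628, x=cosφ1·sinφ2-sinφ1·cosφ2·cosΔλ=0.70296484; θ=atan2(y, x)=44.0510° ≈ 44.1°

Leg 1: dist=11713.5 km, bearing=39.0°
Leg 2: dist=10803.2 km, bearing=136.5°
Leg 3: dist=8671.1 km, bearing=44.1°
Total: 31187.8 km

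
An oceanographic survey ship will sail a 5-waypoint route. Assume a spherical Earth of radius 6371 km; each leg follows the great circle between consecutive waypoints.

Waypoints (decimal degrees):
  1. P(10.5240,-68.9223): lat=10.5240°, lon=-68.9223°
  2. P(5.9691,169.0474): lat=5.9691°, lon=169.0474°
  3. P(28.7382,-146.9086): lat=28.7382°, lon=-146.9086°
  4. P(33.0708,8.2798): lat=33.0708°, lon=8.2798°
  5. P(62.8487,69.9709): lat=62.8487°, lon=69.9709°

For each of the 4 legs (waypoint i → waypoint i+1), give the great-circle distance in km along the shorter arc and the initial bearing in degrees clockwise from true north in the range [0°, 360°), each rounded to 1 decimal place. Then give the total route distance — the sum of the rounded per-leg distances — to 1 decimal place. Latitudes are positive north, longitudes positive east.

Leg 1: φ1=0.1836785, φ2=0.1041804, Δφ=-0.0794980, Δλ=4.1533548 rad; a=sin²(Δφ/2)+cosφ1·cosφ2·sin²(Δλ/2)=0.7498124906; c=2·atan2(√a, √(1-a))=2.093962122; dist=6371·c=13340.633 ≈ 13340.6 km; running total=13340.6 km
Leg 1 bearing: y=sinΔλ·cosφ2=-0.84317125, x=cosφ1·sinφ2-sinφ1·cosφ2·cosΔλ=0.19858783; θ=atan2(y, x)=-76.7470° <0 so +360° → 283.2530° ≈ 283.3°
Leg 2: φ1=0.1041804, φ2=0.5015762, Δφ=0.3973958, Δλ=-5.5144725 rad; a=sin²(Δφ/2)+cosφ1·cosφ2·sin²(Δλ/2)=0.1615746127; c=2·atan2(√a, √(1-a))=0.827320293; dist=6371·c=5270.858 ≈ 5270.9 km; running total=18611.5 km
Leg 2 bearing: y=sinΔλ·cosφ2=0.60957857, x=cosφ1·sinφ2-sinφ1·cosφ2·cosΔλ=0.41265845; θ=atan2(y, x)=55.9037° ≈ 55.9°
Leg 3: φ1=0.5015762, φ2=0.5771943, Δφ=0.0756181, Δλ=2.7085485 rad; a=sin²(Δφ/2)+cosφ1·cosφ2·sin²(Δλ/2)=0.7022934476; c=2·atan2(√a, √(1-a))=1.987323385; dist=6371·c=12661.237 ≈ 12661.2 km; running total=31272.7 km
Leg 3 bearing: y=sinΔλ·cosφ2=0.35165356, x=cosφ1·sinφ2-sinφ1·cosφ2·cosΔλ=0.84418554; θ=atan2(y, x)=22.6146° ≈ 22.6°
Leg 4: φ1=0.5771943, φ2=1.0969167, Δφ=0.5197224, Δλ=1.0767128 rad; a=sin²(Δφ/2)+cosφ1·cosφ2·sin²(Δλ/2)=0.1665530645; c=2·atan2(√a, √(1-a))=0.840763802; dist=6371·c=5356.506 ≈ 5356.5 km; running total=36629.2 km
Leg 4 bearing: y=sinΔλ·cosφ2=0.40176499, x=cosφ1·sinφ2-sinφ1·cosφ2·cosΔλ=0.62756470; θ=atan2(y, x)=32.6272° ≈ 32.6°

Leg 1: dist=13340.6 km, bearing=283.3°
Leg 2: dist=5270.9 km, bearing=55.9°
Leg 3: dist=12661.2 km, bearing=22.6°
Leg 4: dist=5356.5 km, bearing=32.6°
Total: 36629.2 km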